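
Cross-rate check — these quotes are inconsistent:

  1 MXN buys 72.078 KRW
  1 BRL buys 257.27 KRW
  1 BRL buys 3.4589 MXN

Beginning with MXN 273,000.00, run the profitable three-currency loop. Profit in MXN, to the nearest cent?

Profit: MXN 8,715.71

Profitable loop is MXN → BRL → KRW → MXN:
MXN 273,000.00 ÷ 3.4589 = BRL 78,926.83
BRL 78,926.83 × 257.27 = KRW 20,305,505
KRW 20,305,505 ÷ 72.078 = MXN 281,715.71
Profit = MXN 281,715.71 − MXN 273,000.00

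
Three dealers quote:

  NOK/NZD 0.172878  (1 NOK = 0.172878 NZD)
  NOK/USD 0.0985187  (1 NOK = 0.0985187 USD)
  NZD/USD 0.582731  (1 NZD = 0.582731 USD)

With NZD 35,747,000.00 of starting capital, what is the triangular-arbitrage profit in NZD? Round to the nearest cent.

Profitable loop is NZD → USD → NOK → NZD:
NZD 35,747,000.00 × 0.582731 = USD 20,830,885.06
USD 20,830,885.06 ÷ 0.0985187 = NOK 211,440,924.99
NOK 211,440,924.99 × 0.172878 = NZD 36,553,484.23
Profit = NZD 36,553,484.23 − NZD 35,747,000.00

Profit: NZD 806,484.23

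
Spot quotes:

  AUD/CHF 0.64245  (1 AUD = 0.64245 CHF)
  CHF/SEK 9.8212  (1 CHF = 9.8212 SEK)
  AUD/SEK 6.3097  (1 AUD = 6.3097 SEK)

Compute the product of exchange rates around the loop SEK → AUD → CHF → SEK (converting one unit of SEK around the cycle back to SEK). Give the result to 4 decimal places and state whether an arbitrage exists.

1.0000 (no arbitrage)

Around SEK → AUD → CHF → SEK: 1 ÷ 6.3097 × 0.64245 × 9.8212 = 0.999989
Product ≈ 1 (deviation 0.001%, within rounding noise).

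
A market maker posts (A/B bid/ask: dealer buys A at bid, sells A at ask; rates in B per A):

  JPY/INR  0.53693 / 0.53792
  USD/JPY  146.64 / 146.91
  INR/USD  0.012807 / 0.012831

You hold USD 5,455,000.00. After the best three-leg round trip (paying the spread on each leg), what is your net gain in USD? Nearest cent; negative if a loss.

Best loop USD → JPY → INR → USD:
USD 5,455,000.00 × 146.64 (sell USD at bid) = JPY 799,921,200
JPY 799,921,200 × 0.53693 (sell JPY at bid) = INR 429,501,689.92
INR 429,501,689.92 × 0.012807 (sell INR at bid) = USD 5,500,628.14

Net profit: USD 45,628.14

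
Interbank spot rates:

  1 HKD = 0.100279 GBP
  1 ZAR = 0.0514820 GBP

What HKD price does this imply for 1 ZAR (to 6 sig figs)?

ZAR/HKD = 0.513388

1 ZAR × 0.0514820 = 0.051482 GBP
0.051482 GBP ÷ 0.100279 = 0.513388 HKD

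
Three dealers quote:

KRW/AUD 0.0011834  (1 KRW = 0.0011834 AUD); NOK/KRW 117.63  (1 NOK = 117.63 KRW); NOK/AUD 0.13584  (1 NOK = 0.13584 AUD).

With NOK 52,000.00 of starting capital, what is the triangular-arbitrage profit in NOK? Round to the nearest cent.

Profitable loop is NOK → KRW → AUD → NOK:
NOK 52,000.00 × 117.63 = KRW 6,116,760
KRW 6,116,760 × 0.0011834 = AUD 7,238.57
AUD 7,238.57 ÷ 0.13584 = NOK 53,287.50
Profit = NOK 53,287.50 − NOK 52,000.00

Profit: NOK 1,287.50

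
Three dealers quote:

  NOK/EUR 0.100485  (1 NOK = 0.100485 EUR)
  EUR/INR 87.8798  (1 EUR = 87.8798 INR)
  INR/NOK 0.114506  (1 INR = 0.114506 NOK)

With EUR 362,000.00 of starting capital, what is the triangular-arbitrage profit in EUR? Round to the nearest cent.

Profit: EUR 4,038.79

Profitable loop is EUR → INR → NOK → EUR:
EUR 362,000.00 × 87.8798 = INR 31,812,487.60
INR 31,812,487.60 × 0.114506 = NOK 3,642,720.71
NOK 3,642,720.71 × 0.100485 = EUR 366,038.79
Profit = EUR 366,038.79 − EUR 362,000.00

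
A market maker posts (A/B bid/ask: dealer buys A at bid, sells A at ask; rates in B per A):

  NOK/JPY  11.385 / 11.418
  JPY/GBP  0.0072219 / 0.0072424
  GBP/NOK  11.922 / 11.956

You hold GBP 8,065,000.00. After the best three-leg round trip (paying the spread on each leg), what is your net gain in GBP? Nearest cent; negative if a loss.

Best loop GBP → JPY → NOK → GBP:
GBP 8,065,000.00 ÷ 0.0072424 (buy JPY at ask) = JPY 1,113,581,133
JPY 1,113,581,133 ÷ 11.418 (buy NOK at ask) = NOK 97,528,563.09
NOK 97,528,563.09 ÷ 11.956 (buy GBP at ask) = GBP 8,157,290.32

Net profit: GBP 92,290.32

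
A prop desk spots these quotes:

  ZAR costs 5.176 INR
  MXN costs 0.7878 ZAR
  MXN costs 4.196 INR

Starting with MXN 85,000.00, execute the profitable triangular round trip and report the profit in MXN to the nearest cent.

Profitable loop is MXN → INR → ZAR → MXN:
MXN 85,000.00 × 4.196 = INR 356,660.00
INR 356,660.00 ÷ 5.176 = ZAR 68,906.49
ZAR 68,906.49 ÷ 0.7878 = MXN 87,466.99
Profit = MXN 87,466.99 − MXN 85,000.00

Profit: MXN 2,466.99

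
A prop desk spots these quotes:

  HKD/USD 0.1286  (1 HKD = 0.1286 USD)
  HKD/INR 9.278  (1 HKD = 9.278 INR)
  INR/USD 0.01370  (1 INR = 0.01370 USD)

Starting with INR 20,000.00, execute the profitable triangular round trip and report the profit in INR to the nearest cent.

Profitable loop is INR → HKD → USD → INR:
INR 20,000.00 ÷ 9.278 = HKD 2,155.64
HKD 2,155.64 × 0.1286 = USD 277.21
USD 277.21 ÷ 0.01370 = INR 20,234.67
Profit = INR 20,234.67 − INR 20,000.00

Profit: INR 234.67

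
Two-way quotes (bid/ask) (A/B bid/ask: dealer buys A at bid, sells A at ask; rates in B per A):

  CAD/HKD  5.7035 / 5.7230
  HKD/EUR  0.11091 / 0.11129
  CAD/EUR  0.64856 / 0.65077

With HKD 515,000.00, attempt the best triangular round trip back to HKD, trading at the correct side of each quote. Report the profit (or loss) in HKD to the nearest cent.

Net profit: HKD 9,417.89

Best loop HKD → CAD → EUR → HKD:
HKD 515,000.00 ÷ 5.7230 (buy CAD at ask) = CAD 89,987.77
CAD 89,987.77 × 0.64856 (sell CAD at bid) = EUR 58,362.47
EUR 58,362.47 ÷ 0.11129 (buy HKD at ask) = HKD 524,417.89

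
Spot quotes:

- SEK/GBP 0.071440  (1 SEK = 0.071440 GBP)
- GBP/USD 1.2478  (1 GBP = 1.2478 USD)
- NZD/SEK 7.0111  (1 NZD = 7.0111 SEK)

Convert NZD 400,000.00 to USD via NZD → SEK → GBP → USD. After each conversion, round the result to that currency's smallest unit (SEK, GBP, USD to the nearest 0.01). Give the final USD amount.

NZD 400,000.00 × 7.0111 = SEK 2,804,440.00
SEK 2,804,440.00 × 0.071440 = GBP 200,349.19
GBP 200,349.19 × 1.2478 = USD 249,995.72

USD 249,995.72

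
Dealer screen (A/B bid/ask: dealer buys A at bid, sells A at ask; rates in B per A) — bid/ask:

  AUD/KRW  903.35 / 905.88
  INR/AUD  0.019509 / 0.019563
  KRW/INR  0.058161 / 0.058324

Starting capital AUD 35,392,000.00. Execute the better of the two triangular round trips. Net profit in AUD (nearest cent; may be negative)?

Best loop AUD → KRW → INR → AUD:
AUD 35,392,000.00 × 903.35 (sell AUD at bid) = KRW 31,971,363,200
KRW 31,971,363,200 × 0.058161 (sell KRW at bid) = INR 1,859,486,455.08
INR 1,859,486,455.08 × 0.019509 (sell INR at bid) = AUD 36,276,721.25

Net profit: AUD 884,721.25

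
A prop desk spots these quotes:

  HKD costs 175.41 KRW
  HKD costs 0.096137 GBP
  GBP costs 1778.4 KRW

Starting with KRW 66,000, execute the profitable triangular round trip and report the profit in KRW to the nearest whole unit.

Profitable loop is KRW → GBP → HKD → KRW:
KRW 66,000 ÷ 1778.4 = GBP 37.11
GBP 37.11 ÷ 0.096137 = HKD 386.03
HKD 386.03 × 175.41 = KRW 67,714
Profit = KRW 67,714 − KRW 66,000

Profit: KRW 1,714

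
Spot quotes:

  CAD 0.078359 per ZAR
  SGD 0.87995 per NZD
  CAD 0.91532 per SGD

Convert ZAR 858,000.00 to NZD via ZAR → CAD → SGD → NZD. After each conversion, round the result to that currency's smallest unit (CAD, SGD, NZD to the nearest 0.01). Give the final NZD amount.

NZD 83,472.85

ZAR 858,000.00 × 0.078359 = CAD 67,232.02
CAD 67,232.02 ÷ 0.91532 = SGD 73,451.93
SGD 73,451.93 ÷ 0.87995 = NZD 83,472.85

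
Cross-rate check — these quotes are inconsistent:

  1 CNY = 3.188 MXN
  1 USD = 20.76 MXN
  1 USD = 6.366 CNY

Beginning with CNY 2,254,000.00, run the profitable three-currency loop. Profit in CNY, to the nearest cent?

Profit: CNY 51,665.57

Profitable loop is CNY → USD → MXN → CNY:
CNY 2,254,000.00 ÷ 6.366 = USD 354,068.49
USD 354,068.49 × 20.76 = MXN 7,350,461.83
MXN 7,350,461.83 ÷ 3.188 = CNY 2,305,665.57
Profit = CNY 2,305,665.57 − CNY 2,254,000.00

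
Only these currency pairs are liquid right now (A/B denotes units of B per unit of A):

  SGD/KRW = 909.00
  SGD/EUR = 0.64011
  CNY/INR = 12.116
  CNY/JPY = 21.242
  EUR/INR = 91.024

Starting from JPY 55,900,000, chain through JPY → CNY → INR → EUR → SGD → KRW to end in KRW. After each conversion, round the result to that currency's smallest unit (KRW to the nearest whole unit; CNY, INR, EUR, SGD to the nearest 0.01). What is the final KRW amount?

KRW 497,426,625

JPY 55,900,000 ÷ 21.242 = CNY 2,631,578.95
CNY 2,631,578.95 × 12.116 = INR 31,884,210.56
INR 31,884,210.56 ÷ 91.024 = EUR 350,283.56
EUR 350,283.56 ÷ 0.64011 = SGD 547,224.01
SGD 547,224.01 × 909.00 = KRW 497,426,625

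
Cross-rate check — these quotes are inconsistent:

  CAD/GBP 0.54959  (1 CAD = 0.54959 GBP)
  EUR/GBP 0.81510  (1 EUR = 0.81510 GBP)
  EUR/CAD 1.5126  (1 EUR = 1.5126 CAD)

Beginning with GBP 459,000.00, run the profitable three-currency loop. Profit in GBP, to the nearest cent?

Profit: GBP 9,128.10

Profitable loop is GBP → EUR → CAD → GBP:
GBP 459,000.00 ÷ 0.81510 = EUR 563,121.09
EUR 563,121.09 × 1.5126 = CAD 851,776.96
CAD 851,776.96 × 0.54959 = GBP 468,128.10
Profit = GBP 468,128.10 − GBP 459,000.00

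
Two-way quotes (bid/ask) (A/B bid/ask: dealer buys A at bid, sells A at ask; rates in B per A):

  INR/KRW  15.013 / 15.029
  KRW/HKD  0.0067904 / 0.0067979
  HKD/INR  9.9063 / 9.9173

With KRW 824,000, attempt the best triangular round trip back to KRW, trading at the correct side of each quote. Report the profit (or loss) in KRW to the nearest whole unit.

Best loop KRW → HKD → INR → KRW:
KRW 824,000 × 0.0067904 (sell KRW at bid) = HKD 5,595.29
HKD 5,595.29 × 9.9063 (sell HKD at bid) = INR 55,428.62
INR 55,428.62 × 15.013 (sell INR at bid) = KRW 832,150

Net profit: KRW 8,150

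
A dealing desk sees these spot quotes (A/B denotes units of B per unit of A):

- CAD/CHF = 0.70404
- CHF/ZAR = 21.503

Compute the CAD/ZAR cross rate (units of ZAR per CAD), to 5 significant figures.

CAD/ZAR = 15.139

1 CAD × 0.70404 = 0.70404 CHF
0.70404 CHF × 21.503 = 15.139 ZAR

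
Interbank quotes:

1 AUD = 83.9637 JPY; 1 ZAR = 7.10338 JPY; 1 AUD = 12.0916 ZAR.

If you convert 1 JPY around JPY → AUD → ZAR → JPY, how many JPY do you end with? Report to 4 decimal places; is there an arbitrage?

Around JPY → AUD → ZAR → JPY: 1 ÷ 83.9637 × 12.0916 × 7.10338 = 1.022957
Product > 1; profitable direction is JPY → AUD → ZAR → JPY.

1.0230 (arbitrage exists)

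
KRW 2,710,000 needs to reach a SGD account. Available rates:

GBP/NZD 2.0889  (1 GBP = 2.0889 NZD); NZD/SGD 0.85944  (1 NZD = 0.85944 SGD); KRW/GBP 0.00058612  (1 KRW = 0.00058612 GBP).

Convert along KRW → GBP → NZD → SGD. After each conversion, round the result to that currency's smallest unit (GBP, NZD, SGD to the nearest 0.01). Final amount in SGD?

KRW 2,710,000 × 0.00058612 = GBP 1,588.39
GBP 1,588.39 × 2.0889 = NZD 3,317.99
NZD 3,317.99 × 0.85944 = SGD 2,851.61

SGD 2,851.61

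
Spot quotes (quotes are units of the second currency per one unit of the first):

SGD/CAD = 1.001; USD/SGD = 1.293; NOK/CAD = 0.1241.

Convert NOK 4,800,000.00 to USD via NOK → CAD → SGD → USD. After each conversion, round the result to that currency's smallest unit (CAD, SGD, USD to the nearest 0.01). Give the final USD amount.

NOK 4,800,000.00 × 0.1241 = CAD 595,680.00
CAD 595,680.00 ÷ 1.001 = SGD 595,084.92
SGD 595,084.92 ÷ 1.293 = USD 460,235.82

USD 460,235.82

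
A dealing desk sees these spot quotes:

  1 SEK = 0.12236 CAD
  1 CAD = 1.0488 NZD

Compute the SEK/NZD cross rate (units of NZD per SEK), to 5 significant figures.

SEK/NZD = 0.12833

1 SEK × 0.12236 = 0.12236 CAD
0.12236 CAD × 1.0488 = 0.128331 NZD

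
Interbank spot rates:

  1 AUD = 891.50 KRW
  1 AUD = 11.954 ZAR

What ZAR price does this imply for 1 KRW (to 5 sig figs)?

KRW/ZAR = 0.013409

1 KRW ÷ 891.50 = 0.0011217 AUD
0.0011217 AUD × 11.954 = 0.0134089 ZAR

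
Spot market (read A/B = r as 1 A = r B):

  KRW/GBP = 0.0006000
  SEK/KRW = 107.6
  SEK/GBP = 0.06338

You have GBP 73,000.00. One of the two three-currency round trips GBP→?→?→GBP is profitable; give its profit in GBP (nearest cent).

Profitable loop is GBP → SEK → KRW → GBP:
GBP 73,000.00 ÷ 0.06338 = SEK 1,151,782.90
SEK 1,151,782.90 × 107.6 = KRW 123,931,840
KRW 123,931,840 × 0.0006000 = GBP 74,359.10
Profit = GBP 74,359.10 − GBP 73,000.00

Profit: GBP 1,359.10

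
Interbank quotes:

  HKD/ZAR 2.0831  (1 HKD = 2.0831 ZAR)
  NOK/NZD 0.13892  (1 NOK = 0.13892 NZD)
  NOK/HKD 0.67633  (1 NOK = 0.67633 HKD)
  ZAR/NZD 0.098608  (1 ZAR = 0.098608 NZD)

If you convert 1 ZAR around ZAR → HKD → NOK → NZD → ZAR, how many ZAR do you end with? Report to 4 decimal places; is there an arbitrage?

Around ZAR → HKD → NOK → NZD → ZAR: 1 ÷ 2.0831 ÷ 0.67633 × 0.13892 ÷ 0.098608 = 0.999963
Product ≈ 1 (deviation 0.004%, within rounding noise).

1.0000 (no arbitrage)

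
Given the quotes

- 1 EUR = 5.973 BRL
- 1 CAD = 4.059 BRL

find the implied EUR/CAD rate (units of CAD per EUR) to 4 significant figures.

1 EUR × 5.973 = 5.973 BRL
5.973 BRL ÷ 4.059 = 1.47154 CAD

EUR/CAD = 1.472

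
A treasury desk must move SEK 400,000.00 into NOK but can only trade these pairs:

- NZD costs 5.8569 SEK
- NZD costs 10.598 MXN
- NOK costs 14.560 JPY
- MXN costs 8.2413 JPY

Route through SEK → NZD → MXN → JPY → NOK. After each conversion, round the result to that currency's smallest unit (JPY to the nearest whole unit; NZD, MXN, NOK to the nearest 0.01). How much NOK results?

NOK 409,685.30

SEK 400,000.00 ÷ 5.8569 = NZD 68,295.51
NZD 68,295.51 × 10.598 = MXN 723,795.81
MXN 723,795.81 × 8.2413 = JPY 5,965,018
JPY 5,965,018 ÷ 14.560 = NOK 409,685.30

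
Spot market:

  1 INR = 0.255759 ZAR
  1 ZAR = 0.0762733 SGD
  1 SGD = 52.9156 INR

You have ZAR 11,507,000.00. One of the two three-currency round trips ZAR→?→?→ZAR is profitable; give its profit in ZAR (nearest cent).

Profitable loop is ZAR → SGD → INR → ZAR:
ZAR 11,507,000.00 × 0.0762733 = SGD 877,676.86
SGD 877,676.86 × 52.9156 = INR 46,442,797.82
INR 46,442,797.82 × 0.255759 = ZAR 11,878,163.53
Profit = ZAR 11,878,163.53 − ZAR 11,507,000.00

Profit: ZAR 371,163.53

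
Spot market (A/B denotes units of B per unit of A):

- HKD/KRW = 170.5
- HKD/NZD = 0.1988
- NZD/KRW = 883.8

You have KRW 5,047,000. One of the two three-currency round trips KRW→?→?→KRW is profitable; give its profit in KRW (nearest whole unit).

Profit: KRW 153,910

Profitable loop is KRW → HKD → NZD → KRW:
KRW 5,047,000 ÷ 170.5 = HKD 29,601.17
HKD 29,601.17 × 0.1988 = NZD 5,884.71
NZD 5,884.71 × 883.8 = KRW 5,200,910
Profit = KRW 5,200,910 − KRW 5,047,000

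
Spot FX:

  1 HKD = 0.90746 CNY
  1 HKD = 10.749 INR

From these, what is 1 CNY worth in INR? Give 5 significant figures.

CNY/INR = 11.845

1 CNY ÷ 0.90746 = 1.10198 HKD
1.10198 HKD × 10.749 = 11.8452 INR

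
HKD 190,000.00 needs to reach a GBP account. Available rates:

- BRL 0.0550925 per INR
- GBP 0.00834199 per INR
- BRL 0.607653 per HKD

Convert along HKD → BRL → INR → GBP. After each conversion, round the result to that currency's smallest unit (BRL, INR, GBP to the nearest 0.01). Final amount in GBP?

GBP 17,481.81

HKD 190,000.00 × 0.607653 = BRL 115,454.07
BRL 115,454.07 ÷ 0.0550925 = INR 2,095,640.42
INR 2,095,640.42 × 0.00834199 = GBP 17,481.81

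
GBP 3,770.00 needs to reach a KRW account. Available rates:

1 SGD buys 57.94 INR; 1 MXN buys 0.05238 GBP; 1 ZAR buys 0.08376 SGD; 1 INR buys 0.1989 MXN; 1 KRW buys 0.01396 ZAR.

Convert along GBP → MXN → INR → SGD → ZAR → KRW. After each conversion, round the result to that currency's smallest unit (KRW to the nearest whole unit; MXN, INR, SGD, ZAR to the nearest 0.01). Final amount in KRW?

KRW 5,341,218

GBP 3,770.00 ÷ 0.05238 = MXN 71,974.04
MXN 71,974.04 ÷ 0.1989 = INR 361,860.43
INR 361,860.43 ÷ 57.94 = SGD 6,245.43
SGD 6,245.43 ÷ 0.08376 = ZAR 74,563.40
ZAR 74,563.40 ÷ 0.01396 = KRW 5,341,218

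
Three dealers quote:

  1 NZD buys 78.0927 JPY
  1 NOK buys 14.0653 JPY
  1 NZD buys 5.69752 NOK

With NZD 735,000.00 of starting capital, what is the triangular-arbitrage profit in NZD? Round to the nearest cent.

Profitable loop is NZD → NOK → JPY → NZD:
NZD 735,000.00 × 5.69752 = NOK 4,187,677.20
NOK 4,187,677.20 × 14.0653 = JPY 58,900,936
JPY 58,900,936 ÷ 78.0927 = NZD 754,243.82
Profit = NZD 754,243.82 − NZD 735,000.00

Profit: NZD 19,243.82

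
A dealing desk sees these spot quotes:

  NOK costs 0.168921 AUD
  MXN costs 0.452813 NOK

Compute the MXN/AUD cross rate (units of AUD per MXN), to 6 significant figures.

MXN/AUD = 0.0764896

1 MXN × 0.452813 = 0.452813 NOK
0.452813 NOK × 0.168921 = 0.0764896 AUD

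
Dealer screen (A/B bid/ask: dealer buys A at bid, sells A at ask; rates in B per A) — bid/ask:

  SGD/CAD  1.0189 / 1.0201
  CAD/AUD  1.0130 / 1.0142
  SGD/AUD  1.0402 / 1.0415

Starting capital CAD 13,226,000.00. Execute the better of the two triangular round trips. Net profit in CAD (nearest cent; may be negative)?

Best loop CAD → SGD → AUD → CAD:
CAD 13,226,000.00 ÷ 1.0201 (buy SGD at ask) = SGD 12,965,395.55
SGD 12,965,395.55 × 1.0402 (sell SGD at bid) = AUD 13,486,604.45
AUD 13,486,604.45 ÷ 1.0142 (buy CAD at ask) = CAD 13,297,776.03

Net profit: CAD 71,776.03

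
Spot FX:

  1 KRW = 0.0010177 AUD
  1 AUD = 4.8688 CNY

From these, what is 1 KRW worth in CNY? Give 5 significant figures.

1 KRW × 0.0010177 = 0.0010177 AUD
0.0010177 AUD × 4.8688 = 0.00495498 CNY

KRW/CNY = 0.0049550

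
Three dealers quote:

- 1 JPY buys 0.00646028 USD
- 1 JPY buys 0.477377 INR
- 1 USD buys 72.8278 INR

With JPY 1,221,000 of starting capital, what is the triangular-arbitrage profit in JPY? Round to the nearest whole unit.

Profit: JPY 17,878

Profitable loop is JPY → INR → USD → JPY:
JPY 1,221,000 × 0.477377 = INR 582,877.32
INR 582,877.32 ÷ 72.8278 = USD 8,003.50
USD 8,003.50 ÷ 0.00646028 = JPY 1,238,878
Profit = JPY 1,238,878 − JPY 1,221,000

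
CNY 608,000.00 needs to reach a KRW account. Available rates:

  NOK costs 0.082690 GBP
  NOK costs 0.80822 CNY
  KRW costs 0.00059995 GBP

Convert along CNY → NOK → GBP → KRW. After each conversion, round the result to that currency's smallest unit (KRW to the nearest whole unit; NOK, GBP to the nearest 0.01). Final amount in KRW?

CNY 608,000.00 ÷ 0.80822 = NOK 752,270.42
NOK 752,270.42 × 0.082690 = GBP 62,205.24
GBP 62,205.24 ÷ 0.00059995 = KRW 103,684,040

KRW 103,684,040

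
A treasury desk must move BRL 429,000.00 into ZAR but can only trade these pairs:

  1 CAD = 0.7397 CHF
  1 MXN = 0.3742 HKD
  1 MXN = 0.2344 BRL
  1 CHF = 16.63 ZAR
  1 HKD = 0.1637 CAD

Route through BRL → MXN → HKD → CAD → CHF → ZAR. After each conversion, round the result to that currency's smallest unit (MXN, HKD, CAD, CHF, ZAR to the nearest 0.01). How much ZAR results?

ZAR 1,379,113.43

BRL 429,000.00 ÷ 0.2344 = MXN 1,830,204.78
MXN 1,830,204.78 × 0.3742 = HKD 684,862.63
HKD 684,862.63 × 0.1637 = CAD 112,112.01
CAD 112,112.01 × 0.7397 = CHF 82,929.25
CHF 82,929.25 × 16.63 = ZAR 1,379,113.43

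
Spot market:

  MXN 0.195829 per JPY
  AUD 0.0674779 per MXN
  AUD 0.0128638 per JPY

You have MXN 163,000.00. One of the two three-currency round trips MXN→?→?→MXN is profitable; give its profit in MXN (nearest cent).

Profit: MXN 4,439.10

Profitable loop is MXN → AUD → JPY → MXN:
MXN 163,000.00 × 0.0674779 = AUD 10,998.90
AUD 10,998.90 ÷ 0.0128638 = JPY 855,027
JPY 855,027 × 0.195829 = MXN 167,439.10
Profit = MXN 167,439.10 − MXN 163,000.00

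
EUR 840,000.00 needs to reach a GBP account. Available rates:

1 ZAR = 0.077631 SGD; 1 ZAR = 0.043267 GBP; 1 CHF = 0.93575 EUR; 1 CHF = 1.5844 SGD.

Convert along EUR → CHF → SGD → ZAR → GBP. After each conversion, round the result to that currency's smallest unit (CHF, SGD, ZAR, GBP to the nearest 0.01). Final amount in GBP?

GBP 792,694.58

EUR 840,000.00 ÷ 0.93575 = CHF 897,675.66
CHF 897,675.66 × 1.5844 = SGD 1,422,277.32
SGD 1,422,277.32 ÷ 0.077631 = ZAR 18,320,997.02
ZAR 18,320,997.02 × 0.043267 = GBP 792,694.58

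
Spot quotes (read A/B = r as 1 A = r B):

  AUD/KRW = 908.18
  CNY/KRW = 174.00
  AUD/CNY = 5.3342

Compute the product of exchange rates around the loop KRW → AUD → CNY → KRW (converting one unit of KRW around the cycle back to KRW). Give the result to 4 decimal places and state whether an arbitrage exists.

1.0220 (arbitrage exists)

Around KRW → AUD → CNY → KRW: 1 ÷ 908.18 × 5.3342 × 174.00 = 1.021990
Product > 1; profitable direction is KRW → AUD → CNY → KRW.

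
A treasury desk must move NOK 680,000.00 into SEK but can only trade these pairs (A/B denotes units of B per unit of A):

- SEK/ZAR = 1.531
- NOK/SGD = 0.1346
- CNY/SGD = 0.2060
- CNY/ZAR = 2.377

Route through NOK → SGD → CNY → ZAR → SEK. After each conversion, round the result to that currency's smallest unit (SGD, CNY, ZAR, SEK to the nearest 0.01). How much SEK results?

SEK 689,827.88

NOK 680,000.00 × 0.1346 = SGD 91,528.00
SGD 91,528.00 ÷ 0.2060 = CNY 444,310.68
CNY 444,310.68 × 2.377 = ZAR 1,056,126.49
ZAR 1,056,126.49 ÷ 1.531 = SEK 689,827.88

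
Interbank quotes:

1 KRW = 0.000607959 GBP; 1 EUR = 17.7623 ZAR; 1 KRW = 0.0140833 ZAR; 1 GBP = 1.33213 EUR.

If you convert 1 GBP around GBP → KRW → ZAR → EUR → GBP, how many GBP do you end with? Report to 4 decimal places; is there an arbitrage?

0.9790 (arbitrage exists)

Around GBP → KRW → ZAR → EUR → GBP: 1 ÷ 0.000607959 × 0.0140833 ÷ 17.7623 ÷ 1.33213 = 0.979004
Product < 1; profitable direction is GBP → EUR → ZAR → KRW → GBP.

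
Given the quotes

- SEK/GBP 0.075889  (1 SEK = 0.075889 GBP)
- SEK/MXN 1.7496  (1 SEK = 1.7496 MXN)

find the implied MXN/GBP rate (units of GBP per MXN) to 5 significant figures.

MXN/GBP = 0.043375

1 MXN ÷ 1.7496 = 0.571559 SEK
0.571559 SEK × 0.075889 = 0.0433751 GBP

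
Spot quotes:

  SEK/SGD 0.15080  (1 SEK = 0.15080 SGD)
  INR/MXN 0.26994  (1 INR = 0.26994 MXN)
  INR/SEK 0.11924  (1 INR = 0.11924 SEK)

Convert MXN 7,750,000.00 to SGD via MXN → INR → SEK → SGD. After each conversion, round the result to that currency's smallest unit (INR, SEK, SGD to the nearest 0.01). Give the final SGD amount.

SGD 516,247.27

MXN 7,750,000.00 ÷ 0.26994 = INR 28,710,083.72
INR 28,710,083.72 × 0.11924 = SEK 3,423,390.38
SEK 3,423,390.38 × 0.15080 = SGD 516,247.27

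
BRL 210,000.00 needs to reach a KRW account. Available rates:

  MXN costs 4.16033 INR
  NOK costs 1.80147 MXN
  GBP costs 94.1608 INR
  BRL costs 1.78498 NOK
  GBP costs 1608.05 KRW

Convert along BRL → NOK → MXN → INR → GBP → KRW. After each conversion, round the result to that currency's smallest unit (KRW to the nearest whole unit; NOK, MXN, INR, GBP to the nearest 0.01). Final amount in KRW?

BRL 210,000.00 × 1.78498 = NOK 374,845.80
NOK 374,845.80 × 1.80147 = MXN 675,273.46
MXN 675,273.46 × 4.16033 = INR 2,809,360.43
INR 2,809,360.43 ÷ 94.1608 = GBP 29,835.77
GBP 29,835.77 × 1608.05 = KRW 47,977,410

KRW 47,977,410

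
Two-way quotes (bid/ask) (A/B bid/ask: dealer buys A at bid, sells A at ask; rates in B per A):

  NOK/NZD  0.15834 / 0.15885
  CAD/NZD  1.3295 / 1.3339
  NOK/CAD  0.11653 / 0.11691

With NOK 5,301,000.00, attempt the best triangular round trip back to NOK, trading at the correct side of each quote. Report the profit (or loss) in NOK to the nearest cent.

Best loop NOK → NZD → CAD → NOK:
NOK 5,301,000.00 × 0.15834 (sell NOK at bid) = NZD 839,360.34
NZD 839,360.34 ÷ 1.3339 (buy CAD at ask) = CAD 629,252.82
CAD 629,252.82 ÷ 0.11691 (buy NOK at ask) = NOK 5,382,369.54

Net profit: NOK 81,369.54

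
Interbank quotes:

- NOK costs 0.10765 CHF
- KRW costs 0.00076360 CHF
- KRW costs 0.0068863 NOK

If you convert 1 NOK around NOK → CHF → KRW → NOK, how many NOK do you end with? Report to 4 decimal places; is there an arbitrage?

0.9708 (arbitrage exists)

Around NOK → CHF → KRW → NOK: 1 × 0.10765 ÷ 0.00076360 × 0.0068863 = 0.970810
Product < 1; profitable direction is NOK → KRW → CHF → NOK.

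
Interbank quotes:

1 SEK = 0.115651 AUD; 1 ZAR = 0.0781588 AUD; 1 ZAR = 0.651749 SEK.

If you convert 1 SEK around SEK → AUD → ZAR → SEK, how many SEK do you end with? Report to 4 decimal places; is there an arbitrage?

Around SEK → AUD → ZAR → SEK: 1 × 0.115651 ÷ 0.0781588 × 0.651749 = 0.964388
Product < 1; profitable direction is SEK → ZAR → AUD → SEK.

0.9644 (arbitrage exists)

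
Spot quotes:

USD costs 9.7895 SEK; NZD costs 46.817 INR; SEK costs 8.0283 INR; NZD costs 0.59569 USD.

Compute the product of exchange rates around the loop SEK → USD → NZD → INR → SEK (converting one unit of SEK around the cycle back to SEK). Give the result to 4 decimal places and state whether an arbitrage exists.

1.0000 (no arbitrage)

Around SEK → USD → NZD → INR → SEK: 1 ÷ 9.7895 ÷ 0.59569 × 46.817 ÷ 8.0283 = 0.999998
Product ≈ 1 (deviation 0.000%, within rounding noise).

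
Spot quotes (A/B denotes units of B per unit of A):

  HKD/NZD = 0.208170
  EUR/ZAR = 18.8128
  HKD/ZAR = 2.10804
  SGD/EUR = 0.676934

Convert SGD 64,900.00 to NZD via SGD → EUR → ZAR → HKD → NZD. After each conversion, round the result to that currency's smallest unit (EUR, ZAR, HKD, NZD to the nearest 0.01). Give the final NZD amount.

NZD 81,617.59

SGD 64,900.00 × 0.676934 = EUR 43,933.02
EUR 43,933.02 × 18.8128 = ZAR 826,503.12
ZAR 826,503.12 ÷ 2.10804 = HKD 392,071.84
HKD 392,071.84 × 0.208170 = NZD 81,617.59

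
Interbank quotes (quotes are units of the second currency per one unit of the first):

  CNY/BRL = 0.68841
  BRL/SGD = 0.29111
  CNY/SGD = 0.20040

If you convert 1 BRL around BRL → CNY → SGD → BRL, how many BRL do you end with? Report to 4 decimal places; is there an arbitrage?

1.0000 (no arbitrage)

Around BRL → CNY → SGD → BRL: 1 ÷ 0.68841 × 0.20040 ÷ 0.29111 = 0.999985
Product ≈ 1 (deviation 0.002%, within rounding noise).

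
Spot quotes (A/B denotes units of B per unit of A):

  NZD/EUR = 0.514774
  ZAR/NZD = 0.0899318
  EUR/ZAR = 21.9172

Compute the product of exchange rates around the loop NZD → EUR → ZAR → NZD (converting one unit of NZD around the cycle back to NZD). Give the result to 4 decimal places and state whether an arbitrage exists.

1.0146 (arbitrage exists)

Around NZD → EUR → ZAR → NZD: 1 × 0.514774 × 21.9172 × 0.0899318 = 1.014647
Product > 1; profitable direction is NZD → EUR → ZAR → NZD.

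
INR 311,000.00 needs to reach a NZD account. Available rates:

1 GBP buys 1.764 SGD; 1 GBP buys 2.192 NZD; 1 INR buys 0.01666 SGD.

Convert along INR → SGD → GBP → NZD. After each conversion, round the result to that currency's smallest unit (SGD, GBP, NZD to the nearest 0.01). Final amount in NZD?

INR 311,000.00 × 0.01666 = SGD 5,181.26
SGD 5,181.26 ÷ 1.764 = GBP 2,937.22
GBP 2,937.22 × 2.192 = NZD 6,438.39

NZD 6,438.39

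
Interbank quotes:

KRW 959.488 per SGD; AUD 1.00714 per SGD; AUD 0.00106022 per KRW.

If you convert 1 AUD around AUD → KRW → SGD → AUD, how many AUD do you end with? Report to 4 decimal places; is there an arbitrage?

Around AUD → KRW → SGD → AUD: 1 ÷ 0.00106022 ÷ 959.488 × 1.00714 = 0.990044
Product < 1; profitable direction is AUD → SGD → KRW → AUD.

0.9900 (arbitrage exists)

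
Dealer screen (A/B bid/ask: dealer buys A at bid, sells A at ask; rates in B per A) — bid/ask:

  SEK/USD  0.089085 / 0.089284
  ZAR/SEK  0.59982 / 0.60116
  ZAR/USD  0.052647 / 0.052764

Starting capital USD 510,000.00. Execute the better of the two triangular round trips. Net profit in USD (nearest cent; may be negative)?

Net profit: USD 6,485.33

Best loop USD → ZAR → SEK → USD:
USD 510,000.00 ÷ 0.052764 (buy ZAR at ask) = ZAR 9,665,681.15
ZAR 9,665,681.15 × 0.59982 (sell ZAR at bid) = SEK 5,797,668.87
SEK 5,797,668.87 × 0.089085 (sell SEK at bid) = USD 516,485.33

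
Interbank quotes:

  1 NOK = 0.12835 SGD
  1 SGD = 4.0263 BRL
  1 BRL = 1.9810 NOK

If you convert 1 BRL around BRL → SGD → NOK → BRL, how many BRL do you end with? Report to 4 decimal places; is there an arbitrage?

0.9768 (arbitrage exists)

Around BRL → SGD → NOK → BRL: 1 ÷ 4.0263 ÷ 0.12835 ÷ 1.9810 = 0.976818
Product < 1; profitable direction is BRL → NOK → SGD → BRL.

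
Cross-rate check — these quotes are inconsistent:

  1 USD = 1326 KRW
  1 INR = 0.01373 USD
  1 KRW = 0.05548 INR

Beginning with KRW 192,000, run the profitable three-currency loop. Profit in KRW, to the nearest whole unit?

Profit: KRW 1,933

Profitable loop is KRW → INR → USD → KRW:
KRW 192,000 × 0.05548 = INR 10,652.16
INR 10,652.16 × 0.01373 = USD 146.25
USD 146.25 × 1326 = KRW 193,933
Profit = KRW 193,933 − KRW 192,000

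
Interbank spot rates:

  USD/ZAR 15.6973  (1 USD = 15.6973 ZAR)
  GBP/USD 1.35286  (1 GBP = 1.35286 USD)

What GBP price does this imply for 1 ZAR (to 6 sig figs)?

1 ZAR ÷ 15.6973 = 0.0637052 USD
0.0637052 USD ÷ 1.35286 = 0.0470893 GBP

ZAR/GBP = 0.0470893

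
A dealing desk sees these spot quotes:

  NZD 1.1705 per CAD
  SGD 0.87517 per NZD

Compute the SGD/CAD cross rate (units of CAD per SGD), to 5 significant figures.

1 SGD ÷ 0.87517 = 1.14264 NZD
1.14264 NZD ÷ 1.1705 = 0.976194 CAD

SGD/CAD = 0.97619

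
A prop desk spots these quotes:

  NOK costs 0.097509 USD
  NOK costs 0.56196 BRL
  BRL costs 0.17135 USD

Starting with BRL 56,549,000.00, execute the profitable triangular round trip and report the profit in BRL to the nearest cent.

Profit: BRL 714,794.08

Profitable loop is BRL → NOK → USD → BRL:
BRL 56,549,000.00 ÷ 0.56196 = NOK 100,628,158.59
NOK 100,628,158.59 × 0.097509 = USD 9,812,151.12
USD 9,812,151.12 ÷ 0.17135 = BRL 57,263,794.08
Profit = BRL 57,263,794.08 − BRL 56,549,000.00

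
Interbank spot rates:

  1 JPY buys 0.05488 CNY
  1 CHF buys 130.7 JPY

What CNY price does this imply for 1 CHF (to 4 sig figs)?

1 CHF × 130.7 = 130.7 JPY
130.7 JPY × 0.05488 = 7.17282 CNY

CHF/CNY = 7.173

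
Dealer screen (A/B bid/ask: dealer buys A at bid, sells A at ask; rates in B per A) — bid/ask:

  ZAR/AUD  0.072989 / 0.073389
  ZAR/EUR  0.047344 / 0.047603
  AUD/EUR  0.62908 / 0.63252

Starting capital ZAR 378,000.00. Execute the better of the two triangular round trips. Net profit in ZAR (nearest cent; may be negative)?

Net profit: ZAR 7,524.09

Best loop ZAR → EUR → AUD → ZAR:
ZAR 378,000.00 × 0.047344 (sell ZAR at bid) = EUR 17,896.03
EUR 17,896.03 ÷ 0.63252 (buy AUD at ask) = AUD 28,293.23
AUD 28,293.23 ÷ 0.073389 (buy ZAR at ask) = ZAR 385,524.09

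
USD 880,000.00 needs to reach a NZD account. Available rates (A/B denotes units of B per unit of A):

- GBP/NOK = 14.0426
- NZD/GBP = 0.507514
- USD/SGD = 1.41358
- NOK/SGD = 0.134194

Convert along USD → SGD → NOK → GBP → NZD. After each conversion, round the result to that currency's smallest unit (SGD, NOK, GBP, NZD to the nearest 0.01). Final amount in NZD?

USD 880,000.00 × 1.41358 = SGD 1,243,950.40
SGD 1,243,950.40 ÷ 0.134194 = NOK 9,269,791.50
NOK 9,269,791.50 ÷ 14.0426 = GBP 660,119.32
GBP 660,119.32 ÷ 0.507514 = NZD 1,300,691.84

NZD 1,300,691.84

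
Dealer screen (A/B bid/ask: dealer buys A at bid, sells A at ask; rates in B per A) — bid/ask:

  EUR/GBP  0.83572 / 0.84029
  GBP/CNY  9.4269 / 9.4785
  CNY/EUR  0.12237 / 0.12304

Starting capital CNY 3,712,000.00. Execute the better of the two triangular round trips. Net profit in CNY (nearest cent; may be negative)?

Best loop CNY → GBP → EUR → CNY:
CNY 3,712,000.00 ÷ 9.4785 (buy GBP at ask) = GBP 391,623.15
GBP 391,623.15 ÷ 0.84029 (buy EUR at ask) = EUR 466,057.13
EUR 466,057.13 ÷ 0.12304 (buy CNY at ask) = CNY 3,787,850.55

Net profit: CNY 75,850.55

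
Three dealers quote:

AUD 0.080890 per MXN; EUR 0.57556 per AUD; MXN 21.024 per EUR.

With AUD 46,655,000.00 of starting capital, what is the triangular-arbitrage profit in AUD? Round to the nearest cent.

Profitable loop is AUD → MXN → EUR → AUD:
AUD 46,655,000.00 ÷ 0.080890 = MXN 576,770,923.48
MXN 576,770,923.48 ÷ 21.024 = EUR 27,433,929.01
EUR 27,433,929.01 ÷ 0.57556 = AUD 47,664,759.55
Profit = AUD 47,664,759.55 − AUD 46,655,000.00

Profit: AUD 1,009,759.55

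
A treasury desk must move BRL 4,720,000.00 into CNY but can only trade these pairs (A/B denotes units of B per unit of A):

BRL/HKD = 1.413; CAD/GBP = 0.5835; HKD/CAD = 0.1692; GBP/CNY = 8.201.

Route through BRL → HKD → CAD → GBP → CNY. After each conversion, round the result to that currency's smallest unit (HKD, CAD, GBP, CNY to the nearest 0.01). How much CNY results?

CNY 5,399,980.52

BRL 4,720,000.00 × 1.413 = HKD 6,669,360.00
HKD 6,669,360.00 × 0.1692 = CAD 1,128,455.71
CAD 1,128,455.71 × 0.5835 = GBP 658,453.91
GBP 658,453.91 × 8.201 = CNY 5,399,980.52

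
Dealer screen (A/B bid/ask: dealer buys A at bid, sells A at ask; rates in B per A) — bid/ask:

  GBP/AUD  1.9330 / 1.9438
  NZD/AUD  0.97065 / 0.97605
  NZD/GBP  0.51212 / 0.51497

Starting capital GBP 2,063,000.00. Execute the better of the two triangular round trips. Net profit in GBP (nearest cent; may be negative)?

Best loop GBP → AUD → NZD → GBP:
GBP 2,063,000.00 × 1.9330 (sell GBP at bid) = AUD 3,987,779.00
AUD 3,987,779.00 ÷ 0.97605 (buy NZD at ask) = NZD 4,085,629.83
NZD 4,085,629.83 × 0.51212 (sell NZD at bid) = GBP 2,092,332.75

Net profit: GBP 29,332.75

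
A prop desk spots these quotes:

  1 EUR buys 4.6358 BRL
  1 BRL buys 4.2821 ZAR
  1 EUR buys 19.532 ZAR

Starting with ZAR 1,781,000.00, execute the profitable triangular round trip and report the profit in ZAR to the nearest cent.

Profitable loop is ZAR → EUR → BRL → ZAR:
ZAR 1,781,000.00 ÷ 19.532 = EUR 91,183.70
EUR 91,183.70 × 4.6358 = BRL 422,709.39
BRL 422,709.39 × 4.2821 = ZAR 1,810,083.88
Profit = ZAR 1,810,083.88 − ZAR 1,781,000.00

Profit: ZAR 29,083.88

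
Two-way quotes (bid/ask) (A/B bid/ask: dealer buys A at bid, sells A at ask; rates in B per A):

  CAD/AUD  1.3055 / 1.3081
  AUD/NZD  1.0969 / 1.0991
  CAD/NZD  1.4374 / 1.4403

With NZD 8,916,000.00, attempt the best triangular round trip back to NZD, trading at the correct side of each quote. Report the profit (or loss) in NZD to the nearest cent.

Net result: NZD -2,063.28 (no profitable arbitrage after spreads)

Best loop NZD → AUD → CAD → NZD:
NZD 8,916,000.00 ÷ 1.0991 (buy AUD at ask) = AUD 8,112,091.71
AUD 8,112,091.71 ÷ 1.3081 (buy CAD at ask) = CAD 6,201,430.86
CAD 6,201,430.86 × 1.4374 (sell CAD at bid) = NZD 8,913,936.72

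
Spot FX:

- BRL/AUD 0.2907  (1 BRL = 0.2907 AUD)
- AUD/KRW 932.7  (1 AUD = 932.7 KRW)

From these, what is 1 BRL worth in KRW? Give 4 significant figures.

BRL/KRW = 271.1

1 BRL × 0.2907 = 0.2907 AUD
0.2907 AUD × 932.7 = 271.136 KRW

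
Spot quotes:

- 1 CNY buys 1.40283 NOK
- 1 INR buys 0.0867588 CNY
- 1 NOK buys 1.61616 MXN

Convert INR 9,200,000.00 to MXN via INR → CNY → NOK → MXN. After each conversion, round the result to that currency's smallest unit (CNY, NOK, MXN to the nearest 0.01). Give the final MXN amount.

MXN 1,809,634.07

INR 9,200,000.00 × 0.0867588 = CNY 798,180.96
CNY 798,180.96 × 1.40283 = NOK 1,119,712.20
NOK 1,119,712.20 × 1.61616 = MXN 1,809,634.07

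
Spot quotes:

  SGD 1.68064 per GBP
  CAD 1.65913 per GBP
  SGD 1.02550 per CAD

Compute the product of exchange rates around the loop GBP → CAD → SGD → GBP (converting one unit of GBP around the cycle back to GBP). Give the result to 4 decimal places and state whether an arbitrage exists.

1.0124 (arbitrage exists)

Around GBP → CAD → SGD → GBP: 1 × 1.65913 × 1.02550 ÷ 1.68064 = 1.012375
Product > 1; profitable direction is GBP → CAD → SGD → GBP.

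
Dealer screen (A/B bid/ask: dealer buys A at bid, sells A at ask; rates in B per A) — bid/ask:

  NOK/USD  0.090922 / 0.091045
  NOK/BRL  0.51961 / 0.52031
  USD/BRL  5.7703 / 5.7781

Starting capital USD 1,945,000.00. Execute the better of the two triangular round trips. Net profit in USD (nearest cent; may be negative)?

Net profit: USD 16,213.19

Best loop USD → BRL → NOK → USD:
USD 1,945,000.00 × 5.7703 (sell USD at bid) = BRL 11,223,233.50
BRL 11,223,233.50 ÷ 0.52031 (buy NOK at ask) = NOK 21,570,282.14
NOK 21,570,282.14 × 0.090922 (sell NOK at bid) = USD 1,961,213.19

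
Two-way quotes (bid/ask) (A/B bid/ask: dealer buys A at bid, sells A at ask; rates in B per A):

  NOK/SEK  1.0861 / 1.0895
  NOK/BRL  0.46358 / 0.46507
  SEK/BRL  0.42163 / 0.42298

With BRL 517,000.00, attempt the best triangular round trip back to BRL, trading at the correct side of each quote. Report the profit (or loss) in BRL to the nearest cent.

Best loop BRL → SEK → NOK → BRL:
BRL 517,000.00 ÷ 0.42298 (buy SEK at ask) = SEK 1,222,280.01
SEK 1,222,280.01 ÷ 1.0895 (buy NOK at ask) = NOK 1,121,872.43
NOK 1,121,872.43 × 0.46358 (sell NOK at bid) = BRL 520,077.62

Net profit: BRL 3,077.62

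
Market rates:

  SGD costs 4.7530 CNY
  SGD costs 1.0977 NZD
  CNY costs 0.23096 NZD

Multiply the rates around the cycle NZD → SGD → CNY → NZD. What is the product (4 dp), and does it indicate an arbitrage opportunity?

1.0000 (no arbitrage)

Around NZD → SGD → CNY → NZD: 1 ÷ 1.0977 × 4.7530 × 0.23096 = 1.000048
Product ≈ 1 (deviation 0.005%, within rounding noise).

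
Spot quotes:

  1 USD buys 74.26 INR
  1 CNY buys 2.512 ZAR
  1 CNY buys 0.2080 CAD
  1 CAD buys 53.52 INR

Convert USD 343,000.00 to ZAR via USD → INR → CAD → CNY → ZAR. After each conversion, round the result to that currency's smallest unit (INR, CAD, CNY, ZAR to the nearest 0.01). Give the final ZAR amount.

ZAR 5,747,636.06

USD 343,000.00 × 74.26 = INR 25,471,180.00
INR 25,471,180.00 ÷ 53.52 = CAD 475,918.91
CAD 475,918.91 ÷ 0.2080 = CNY 2,288,071.68
CNY 2,288,071.68 × 2.512 = ZAR 5,747,636.06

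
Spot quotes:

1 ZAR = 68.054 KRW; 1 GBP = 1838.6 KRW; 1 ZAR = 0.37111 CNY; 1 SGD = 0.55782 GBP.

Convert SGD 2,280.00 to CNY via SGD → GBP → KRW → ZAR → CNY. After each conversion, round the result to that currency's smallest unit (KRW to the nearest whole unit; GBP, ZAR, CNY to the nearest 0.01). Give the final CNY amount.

SGD 2,280.00 × 0.55782 = GBP 1,271.83
GBP 1,271.83 × 1838.6 = KRW 2,338,387
KRW 2,338,387 ÷ 68.054 = ZAR 34,360.76
ZAR 34,360.76 × 0.37111 = CNY 12,751.62

CNY 12,751.62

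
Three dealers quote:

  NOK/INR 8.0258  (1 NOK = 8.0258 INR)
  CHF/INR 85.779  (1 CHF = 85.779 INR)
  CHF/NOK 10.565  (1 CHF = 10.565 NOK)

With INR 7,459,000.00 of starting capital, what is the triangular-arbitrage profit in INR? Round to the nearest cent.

Profitable loop is INR → NOK → CHF → INR:
INR 7,459,000.00 ÷ 8.0258 = NOK 929,377.76
NOK 929,377.76 ÷ 10.565 = CHF 87,967.61
CHF 87,967.61 × 85.779 = INR 7,545,773.27
Profit = INR 7,545,773.27 − INR 7,459,000.00

Profit: INR 86,773.27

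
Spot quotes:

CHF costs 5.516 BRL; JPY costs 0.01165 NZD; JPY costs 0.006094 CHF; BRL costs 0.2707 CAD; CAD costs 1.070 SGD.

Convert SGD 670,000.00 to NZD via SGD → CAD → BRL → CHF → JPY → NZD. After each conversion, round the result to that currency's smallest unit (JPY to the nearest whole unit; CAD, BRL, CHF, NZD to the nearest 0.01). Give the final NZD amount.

NZD 801,681.74

SGD 670,000.00 ÷ 1.070 = CAD 626,168.22
CAD 626,168.22 ÷ 0.2707 = BRL 2,313,144.51
BRL 2,313,144.51 ÷ 5.516 = CHF 419,351.80
CHF 419,351.80 ÷ 0.006094 = JPY 68,813,883
JPY 68,813,883 × 0.01165 = NZD 801,681.74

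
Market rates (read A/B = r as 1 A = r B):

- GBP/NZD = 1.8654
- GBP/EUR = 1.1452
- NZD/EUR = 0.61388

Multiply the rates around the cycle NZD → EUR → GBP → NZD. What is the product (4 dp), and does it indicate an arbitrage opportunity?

Around NZD → EUR → GBP → NZD: 1 × 0.61388 ÷ 1.1452 × 1.8654 = 0.999940
Product ≈ 1 (deviation 0.006%, within rounding noise).

0.9999 (no arbitrage)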